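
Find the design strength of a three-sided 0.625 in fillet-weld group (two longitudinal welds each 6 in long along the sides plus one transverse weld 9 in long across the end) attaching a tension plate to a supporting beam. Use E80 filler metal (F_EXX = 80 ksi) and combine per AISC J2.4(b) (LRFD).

φR_n ≈ 377 kip

t_e = 0.707 × 0.625 = 0.4419 in.
R_nwl = 0.6 × 80 × 0.4419 × 12 = 254.5 kip (longitudinal, 2 welds).
R_nwt = 0.6 × 80 × 0.4419 × 9 = 190.9 kip (transverse, base value).
(i) R_nwl + R_nwt = 445.4 kip; (ii) 0.85 R_nwl + 1.5 R_nwt = 502.7 kip.
R_n = max = 502.7 kip [governs: (ii)]; φR_n = 377 kip.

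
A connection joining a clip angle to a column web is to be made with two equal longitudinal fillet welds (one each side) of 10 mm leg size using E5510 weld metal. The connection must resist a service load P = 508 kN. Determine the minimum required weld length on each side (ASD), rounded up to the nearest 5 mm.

E55XX → F_EXX = 550 MPa.
Throat t_e = 0.707 × 10 = 7.07 mm.
r_n/Ω = (0.6 × 550 × 7.07) / 2.0 = 1167 N/mm = 1.167 kN/mm.
L_req = P / (r_n/Ω) = 508 / 1.167 = 435.5 mm total.
Per side: 435.5 / 2 = 217.7 mm.
Round up → use L = 220 mm on each side.

L = 220 mm on each side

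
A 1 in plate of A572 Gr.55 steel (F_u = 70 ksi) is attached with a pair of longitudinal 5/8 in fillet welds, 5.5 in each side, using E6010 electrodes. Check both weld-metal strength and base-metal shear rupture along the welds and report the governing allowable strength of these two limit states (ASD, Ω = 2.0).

E60XX → F_EXX = 60 ksi.
t_e = 0.707 × 0.625 = 0.4419 in; L = 11 in.
Weld metal: R_n/Ω = (1/2.0) × 0.6 × 60 × 0.4419 × 11 = 87.49 kip.
Base metal (shear rupture): R_n/Ω = (1/2.0) × 0.6 × 70 × 1 × 11 = 231 kip.
Governing: weld metal.

R_n/Ω ≈ 87.5 kip (weld metal governs)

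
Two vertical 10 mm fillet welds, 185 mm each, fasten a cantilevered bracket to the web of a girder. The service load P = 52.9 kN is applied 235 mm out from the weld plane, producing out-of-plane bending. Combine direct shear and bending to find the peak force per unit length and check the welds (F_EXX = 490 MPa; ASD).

L_w = 2 × 185 = 370 mm; section modulus (unit throat) S = 2 × L²/6 = 11410 mm².
Direct shear f_v = P/L_w = 52.9×10³/370 = 143 N/mm.
Moment M = P × e = 52.9×10³ × 235 = 12432000 N·mm; bending f_b = M/S = 1090 N/mm.
f_max = √(f_v² + f_b²) = √(143² + 1090²) = 1099 N/mm.
r_n/Ω = (1/2.0) × 0.6 × 490 × (0.707 × 10) = 1039 N/mm → NOT adequate.

f_max ≈ 1100 N/mm; NOT adequate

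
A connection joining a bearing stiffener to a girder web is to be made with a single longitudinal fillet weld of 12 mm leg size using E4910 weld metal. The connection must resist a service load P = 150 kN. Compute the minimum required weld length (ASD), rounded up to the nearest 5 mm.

L = 125 mm

E49XX → F_EXX = 490 MPa.
Throat t_e = 0.707 × 12 = 8.484 mm.
r_n/Ω = (0.6 × 490 × 8.484) / 2.0 = 1247 N/mm = 1.247 kN/mm.
L_req = P / (r_n/Ω) = 150 / 1.247 = 120.3 mm total.
Round up → use L = 125 mm.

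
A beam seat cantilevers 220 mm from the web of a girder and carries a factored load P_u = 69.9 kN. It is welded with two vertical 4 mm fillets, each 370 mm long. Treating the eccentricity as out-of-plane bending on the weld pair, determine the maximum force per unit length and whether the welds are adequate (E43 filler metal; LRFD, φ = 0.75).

f_max ≈ 350 N/mm; adequate

E43XX → F_EXX = 430 MPa.
L_w = 2 × 370 = 740 mm; section modulus (unit throat) S = 2 × L²/6 = 45630 mm².
Direct shear f_v = P/L_w = 69.9×10³/740 = 94.46 N/mm.
Moment M = P × e = 69.9×10³ × 220 = 15378000 N·mm; bending f_b = M/S = 337 N/mm.
f_max = √(f_v² + f_b²) = √(94.46² + 337²) = 350 N/mm.
φr_n = 0.75 × 0.6 × 430 × (0.707 × 4) = 547.2 N/mm → adequate.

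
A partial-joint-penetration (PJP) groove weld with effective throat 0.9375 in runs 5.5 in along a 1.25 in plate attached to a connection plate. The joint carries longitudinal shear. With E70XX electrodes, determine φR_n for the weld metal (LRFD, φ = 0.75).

φR_n ≈ 162 kips

E70XX → F_EXX = 70 ksi.
Effective throat (given) t_e = 0.9375 in.
A_we = 0.9375 × 5.5 = 5.156 in².
F_nw = 0.6 F_EXX = 42 ksi.
φR_n = 0.75 × 42 × 5.156 = 162.4 kips.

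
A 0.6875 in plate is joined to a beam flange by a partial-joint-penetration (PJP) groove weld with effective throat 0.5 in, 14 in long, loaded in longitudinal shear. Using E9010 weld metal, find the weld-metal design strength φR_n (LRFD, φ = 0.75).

φR_n ≈ 284 kip

E90XX → F_EXX = 90 ksi.
Effective throat (given) t_e = 0.5 in.
A_we = 0.5 × 14 = 7 in².
F_nw = 0.6 F_EXX = 54 ksi.
φR_n = 0.75 × 54 × 7 = 283.5 kip.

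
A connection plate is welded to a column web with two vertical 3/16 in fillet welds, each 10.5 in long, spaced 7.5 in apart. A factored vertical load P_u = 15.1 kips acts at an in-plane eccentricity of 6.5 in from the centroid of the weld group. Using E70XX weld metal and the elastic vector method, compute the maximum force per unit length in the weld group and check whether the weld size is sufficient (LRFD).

f_max ≈ 1.81 kip/in; adequate

E70XX → F_EXX = 70 ksi.
Total weld length L_w = 21 in. Treat welds as unit-width lines.
Polar moment about centroid: J = 2[d³/12 + d(b/2)²] = 2[10.5³/12 + 10.5×3.75²] = 488.2 in³.
Direct shear f_v = P/L_w = 15.1 / 21 = 0.719 kip/in (vertical).
Torsion M = P·e = 15.1 × 6.5 = 98.15 kip·in.
Critical point at (x, y) = (3.75, 5.25) from centroid. f_tx = M·y/J = 1.055 kip/in; f_ty = M·x/J = 0.7538 kip/in.
Resultant f_max = √[f_tx² + (f_v + f_ty)²] = √[1.055² + (0.719 + 0.7538)²] = 1.812 kip/in.
Capacity per unit length: φr_n = 0.75 × 0.6 × 70 × (0.707 × 0.1875) = 4.176 kip/in.
1.812 ≤ 4.176 → adequate.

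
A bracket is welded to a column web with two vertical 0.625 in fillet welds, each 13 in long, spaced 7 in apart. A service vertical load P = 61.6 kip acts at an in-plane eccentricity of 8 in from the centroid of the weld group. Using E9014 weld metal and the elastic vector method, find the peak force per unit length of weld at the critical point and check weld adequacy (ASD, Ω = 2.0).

f_max ≈ 6.77 kip/in; adequate

E90XX → F_EXX = 90 ksi.
Total weld length L_w = 26 in. Treat welds as unit-width lines.
Polar moment about centroid: J = 2[d³/12 + d(b/2)²] = 2[13³/12 + 13×3.5²] = 684.7 in³.
Direct shear f_v = P/L_w = 61.6 / 26 = 2.369 kip/in (vertical).
Torsion M = P·e = 61.6 × 8 = 492.8 kip·in.
Critical point at (x, y) = (3.5, 6.5) from centroid. f_tx = M·y/J = 4.678 kip/in; f_ty = M·x/J = 2.519 kip/in.
Resultant f_max = √[f_tx² + (f_v + f_ty)²] = √[4.678² + (2.369 + 2.519)²] = 6.766 kip/in.
Capacity per unit length: r_n/Ω = (1/2.0) × 0.6 × 90 × (0.707 × 0.625) = 11.93 kip/in.
6.766 ≤ 11.93 → adequate.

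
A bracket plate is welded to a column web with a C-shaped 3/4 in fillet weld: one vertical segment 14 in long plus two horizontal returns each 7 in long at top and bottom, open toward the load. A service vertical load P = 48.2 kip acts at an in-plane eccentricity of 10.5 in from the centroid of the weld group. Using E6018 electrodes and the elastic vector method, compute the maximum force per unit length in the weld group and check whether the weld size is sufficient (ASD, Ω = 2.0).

f_max ≈ 5.4 kip/in; adequate

E60XX → F_EXX = 60 ksi.
Total weld length L_w = 28 in. Treat welds as unit-width lines.
Centroid: x̄ = 2×7×3.5 / 28 = 1.75 in from the vertical weld.
Polar moment about centroid: J = I_x + I_y = [14³/12 + 2×7×7²] + [14×1.75² + 2(7³/12 + 7×1.75²)] = 1058 in³.
Direct shear f_v = P/L_w = 48.2 / 28 = 1.721 kip/in (vertical).
Torsion M = P·e = 48.2 × 10.5 = 506.1 kip·in.
Critical point at (x, y) = (5.25, 7) from centroid. f_tx = M·y/J = 3.35 kip/in; f_ty = M·x/J = 2.512 kip/in.
Resultant f_max = √[f_tx² + (f_v + f_ty)²] = √[3.35² + (1.721 + 2.512)²] = 5.399 kip/in.
Capacity per unit length: r_n/Ω = (1/2.0) × 0.6 × 60 × (0.707 × 0.75) = 9.544 kip/in.
5.399 ≤ 9.544 → adequate.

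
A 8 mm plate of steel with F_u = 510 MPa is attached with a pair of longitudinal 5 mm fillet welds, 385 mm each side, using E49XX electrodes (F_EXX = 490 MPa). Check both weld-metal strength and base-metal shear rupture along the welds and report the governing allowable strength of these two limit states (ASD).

t_e = 0.707 × 5 = 3.535 mm; L = 770 mm.
Weld metal: R_n/Ω = (1/2.0) × 0.6 × 490 × 3.535 × 770 × 10⁻³ = 400.1 kN.
Base metal (shear rupture): R_n/Ω = (1/2.0) × 0.6 × 510 × 8 × 770 × 10⁻³ = 942.5 kN.
Governing: weld metal.

R_n/Ω ≈ 400 kN (weld metal governs)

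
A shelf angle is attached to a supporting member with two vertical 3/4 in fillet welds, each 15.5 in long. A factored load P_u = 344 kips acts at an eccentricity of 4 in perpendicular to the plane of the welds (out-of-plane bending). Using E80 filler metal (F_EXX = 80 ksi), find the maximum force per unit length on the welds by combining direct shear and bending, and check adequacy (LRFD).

L_w = 2 × 15.5 = 31 in; section modulus (unit throat) S = 2 × L²/6 = 80.08 in².
Direct shear f_v = P/L_w = 344/31 = 11.1 kip/in.
Moment M = P × e = 344 × 4 = 1376 kip·in; bending f_b = M/S = 17.18 kip/in.
f_max = √(f_v² + f_b²) = √(11.1² + 17.18²) = 20.45 kip/in.
φr_n = 0.75 × 0.6 × 80 × (0.707 × 0.75) = 19.09 kip/in → NOT adequate.

f_max ≈ 20.5 kip/in; NOT adequate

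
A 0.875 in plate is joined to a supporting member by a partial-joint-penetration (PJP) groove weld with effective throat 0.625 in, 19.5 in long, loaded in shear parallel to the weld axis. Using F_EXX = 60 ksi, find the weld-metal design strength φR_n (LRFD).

Effective throat (given) t_e = 0.625 in.
A_we = 0.625 × 19.5 = 12.19 in².
F_nw = 0.6 F_EXX = 36 ksi.
φR_n = 0.75 × 36 × 12.19 = 329.1 kip.

φR_n ≈ 329 kip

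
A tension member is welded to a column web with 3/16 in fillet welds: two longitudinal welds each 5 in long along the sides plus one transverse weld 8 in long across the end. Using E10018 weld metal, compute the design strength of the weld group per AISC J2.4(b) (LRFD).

φR_n ≈ 122 kips

E100XX → F_EXX = 100 ksi.
t_e = 0.707 × 0.1875 = 0.1326 in.
R_nwl = 0.6 × 100 × 0.1326 × 10 = 79.54 kips (longitudinal, 2 welds).
R_nwt = 0.6 × 100 × 0.1326 × 8 = 63.63 kips (transverse, base value).
(i) R_nwl + R_nwt = 143.2 kips; (ii) 0.85 R_nwl + 1.5 R_nwt = 163.1 kips.
R_n = max = 163.1 kips [governs: (ii)]; φR_n = 122.3 kips.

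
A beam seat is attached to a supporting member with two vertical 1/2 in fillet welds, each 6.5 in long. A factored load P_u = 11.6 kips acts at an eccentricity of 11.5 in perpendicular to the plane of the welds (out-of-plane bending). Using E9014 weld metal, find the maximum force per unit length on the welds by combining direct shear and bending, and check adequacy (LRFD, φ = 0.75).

f_max ≈ 9.51 kip/in; adequate

E90XX → F_EXX = 90 ksi.
L_w = 2 × 6.5 = 13 in; section modulus (unit throat) S = 2 × L²/6 = 14.08 in².
Direct shear f_v = P/L_w = 11.6/13 = 0.8923 kip/in.
Moment M = P × e = 11.6 × 11.5 = 133.4 kip·in; bending f_b = M/S = 9.472 kip/in.
f_max = √(f_v² + f_b²) = √(0.8923² + 9.472²) = 9.514 kip/in.
φr_n = 0.75 × 0.6 × 90 × (0.707 × 0.5) = 14.32 kip/in → adequate.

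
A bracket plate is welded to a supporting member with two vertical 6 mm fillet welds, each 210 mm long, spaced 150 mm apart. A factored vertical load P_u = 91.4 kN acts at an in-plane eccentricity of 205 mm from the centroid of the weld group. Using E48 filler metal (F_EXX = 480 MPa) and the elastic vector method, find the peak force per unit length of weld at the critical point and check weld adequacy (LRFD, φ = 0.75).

f_max ≈ 766 N/mm; adequate

Total weld length L_w = 420 mm. Treat welds as unit-width lines.
Polar moment about centroid: J = 2[d³/12 + d(b/2)²] = 2[210³/12 + 210×75²] = 3906000 mm³.
Direct shear f_v = P/L_w = 91.4×10³ / 420 = 217.6 N/mm (vertical).
Torsion M = P·e = 91.4×10³ × 205 = 18737000 N·mm.
Critical point at (x, y) = (75, 105) from centroid. f_tx = M·y/J = 503.7 N/mm; f_ty = M·x/J = 359.8 N/mm.
Resultant f_max = √[f_tx² + (f_v + f_ty)²] = √[503.7² + (217.6 + 359.8)²] = 766.2 N/mm.
Capacity per unit length: φr_n = 0.75 × 0.6 × 480 × (0.707 × 6) = 916.3 N/mm.
766.2 ≤ 916.3 → adequate.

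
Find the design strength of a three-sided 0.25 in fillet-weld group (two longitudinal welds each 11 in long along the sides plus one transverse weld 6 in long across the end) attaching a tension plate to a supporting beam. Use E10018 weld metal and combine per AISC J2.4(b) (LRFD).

φR_n ≈ 223 kip

E100XX → F_EXX = 100 ksi.
t_e = 0.707 × 0.25 = 0.1767 in.
R_nwl = 0.6 × 100 × 0.1767 × 22 = 233.3 kip (longitudinal, 2 welds).
R_nwt = 0.6 × 100 × 0.1767 × 6 = 63.63 kip (transverse, base value).
(i) R_nwl + R_nwt = 296.9 kip; (ii) 0.85 R_nwl + 1.5 R_nwt = 293.8 kip.
R_n = max = 296.9 kip [governs: (i)]; φR_n = 222.7 kip.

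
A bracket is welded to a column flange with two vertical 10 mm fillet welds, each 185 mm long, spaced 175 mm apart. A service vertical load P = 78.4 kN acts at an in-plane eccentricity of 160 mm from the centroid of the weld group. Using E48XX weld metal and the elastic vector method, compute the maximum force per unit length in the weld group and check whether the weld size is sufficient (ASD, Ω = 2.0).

E48XX → F_EXX = 480 MPa.
Total weld length L_w = 370 mm. Treat welds as unit-width lines.
Polar moment about centroid: J = 2[d³/12 + d(b/2)²] = 2[185³/12 + 185×87.5²] = 3888000 mm³.
Direct shear f_v = P/L_w = 78.4×10³ / 370 = 211.9 N/mm (vertical).
Torsion M = P·e = 78.4×10³ × 160 = 12544000 N·mm.
Critical point at (x, y) = (87.5, 92.5) from centroid. f_tx = M·y/J = 298.4 N/mm; f_ty = M·x/J = 282.3 N/mm.
Resultant f_max = √[f_tx² + (f_v + f_ty)²] = √[298.4² + (211.9 + 282.3)²] = 577.3 N/mm.
Capacity per unit length: r_n/Ω = (1/2.0) × 0.6 × 480 × (0.707 × 10) = 1018 N/mm.
577.3 ≤ 1018 → adequate.

f_max ≈ 577 N/mm; adequate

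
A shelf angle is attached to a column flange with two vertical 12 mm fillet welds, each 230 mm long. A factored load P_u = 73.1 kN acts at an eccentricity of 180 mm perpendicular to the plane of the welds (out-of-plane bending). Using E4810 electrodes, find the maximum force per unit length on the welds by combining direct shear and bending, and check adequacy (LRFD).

E48XX → F_EXX = 480 MPa.
L_w = 2 × 230 = 460 mm; section modulus (unit throat) S = 2 × L²/6 = 17630 mm².
Direct shear f_v = P/L_w = 73.1×10³/460 = 158.9 N/mm.
Moment M = P × e = 73.1×10³ × 180 = 13158000 N·mm; bending f_b = M/S = 746.2 N/mm.
f_max = √(f_v² + f_b²) = √(158.9² + 746.2²) = 762.9 N/mm.
φr_n = 0.75 × 0.6 × 480 × (0.707 × 12) = 1833 N/mm → adequate.

f_max ≈ 763 N/mm; adequate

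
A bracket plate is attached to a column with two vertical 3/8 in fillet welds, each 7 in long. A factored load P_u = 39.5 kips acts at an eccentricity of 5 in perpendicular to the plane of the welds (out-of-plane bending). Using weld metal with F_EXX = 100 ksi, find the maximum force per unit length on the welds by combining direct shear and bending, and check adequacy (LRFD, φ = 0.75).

L_w = 2 × 7 = 14 in; section modulus (unit throat) S = 2 × L²/6 = 16.33 in².
Direct shear f_v = P/L_w = 39.5/14 = 2.821 kip/in.
Moment M = P × e = 39.5 × 5 = 197.5 kip·in; bending f_b = M/S = 12.09 kip/in.
f_max = √(f_v² + f_b²) = √(2.821² + 12.09²) = 12.42 kip/in.
φr_n = 0.75 × 0.6 × 100 × (0.707 × 0.375) = 11.93 kip/in → NOT adequate.

f_max ≈ 12.4 kip/in; NOT adequate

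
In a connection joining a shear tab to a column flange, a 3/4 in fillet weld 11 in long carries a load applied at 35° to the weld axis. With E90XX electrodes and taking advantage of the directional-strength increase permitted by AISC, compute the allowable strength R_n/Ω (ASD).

R_n/Ω ≈ 192 kips

E90XX → F_EXX = 90 ksi.
t_e = 0.707 × 0.75 = 0.5302 in; A_we = 0.5302 × 11 = 5.833 in².
Directional factor: 1.0 + 0.5 sin^1.5(35°) = 1.217.
F_nw = 0.6 × 90 × 1.217 = 65.73 ksi.
R_n/Ω = (65.73 × 5.833) / 2.0 = 191.7 kips.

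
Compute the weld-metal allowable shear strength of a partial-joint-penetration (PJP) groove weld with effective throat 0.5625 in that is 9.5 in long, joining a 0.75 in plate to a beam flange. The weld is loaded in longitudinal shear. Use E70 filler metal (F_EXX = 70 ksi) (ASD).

R_n/Ω ≈ 112 kips

Effective throat (given) t_e = 0.5625 in.
A_we = 0.5625 × 9.5 = 5.344 in².
F_nw = 0.6 F_EXX = 42 ksi.
R_n/Ω = (42 × 5.344) / 2.0 = 112.2 kips.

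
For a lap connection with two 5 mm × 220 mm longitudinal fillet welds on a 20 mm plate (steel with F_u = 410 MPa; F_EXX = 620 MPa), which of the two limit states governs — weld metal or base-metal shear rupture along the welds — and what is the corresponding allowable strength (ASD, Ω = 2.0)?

t_e = 0.707 × 5 = 3.535 mm; L = 440 mm.
Weld metal: R_n/Ω = (1/2.0) × 0.6 × 620 × 3.535 × 440 × 10⁻³ = 289.3 kN.
Base metal (shear rupture): R_n/Ω = (1/2.0) × 0.6 × 410 × 20 × 440 × 10⁻³ = 1082 kN.
Governing: weld metal.

R_n/Ω ≈ 289 kN (weld metal governs)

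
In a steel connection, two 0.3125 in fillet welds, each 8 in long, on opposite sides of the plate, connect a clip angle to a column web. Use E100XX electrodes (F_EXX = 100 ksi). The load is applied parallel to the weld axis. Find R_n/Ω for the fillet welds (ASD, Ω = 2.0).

Effective throat t_e = 0.707 × 0.3125 = 0.2209 in.
Total length L = 16 in; A_we = 0.2209 × 16 = 3.535 in².
F_nw = 0.6 F_EXX = 0.6 × 100 = 60 ksi.
R_n = 60 × 3.535 = 212.1 kip; R_n/Ω = 212.1/2.0 = 106 kip.

R_n/Ω ≈ 106 kip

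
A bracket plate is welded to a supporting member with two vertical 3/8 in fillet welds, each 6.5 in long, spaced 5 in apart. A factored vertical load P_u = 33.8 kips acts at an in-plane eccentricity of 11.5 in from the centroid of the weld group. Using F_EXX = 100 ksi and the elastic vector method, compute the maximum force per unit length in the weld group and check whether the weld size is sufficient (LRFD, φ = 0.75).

f_max ≈ 14.3 kip/in; NOT adequate

Total weld length L_w = 13 in. Treat welds as unit-width lines.
Polar moment about centroid: J = 2[d³/12 + d(b/2)²] = 2[6.5³/12 + 6.5×2.5²] = 127 in³.
Direct shear f_v = P/L_w = 33.8 / 13 = 2.6 kip/in (vertical).
Torsion M = P·e = 33.8 × 11.5 = 388.7 kip·in.
Critical point at (x, y) = (2.5, 3.25) from centroid. f_tx = M·y/J = 9.945 kip/in; f_ty = M·x/J = 7.65 kip/in.
Resultant f_max = √[f_tx² + (f_v + f_ty)²] = √[9.945² + (2.6 + 7.65)²] = 14.28 kip/in.
Capacity per unit length: φr_n = 0.75 × 0.6 × 100 × (0.707 × 0.375) = 11.93 kip/in.
14.28 > 11.93 → NOT adequate.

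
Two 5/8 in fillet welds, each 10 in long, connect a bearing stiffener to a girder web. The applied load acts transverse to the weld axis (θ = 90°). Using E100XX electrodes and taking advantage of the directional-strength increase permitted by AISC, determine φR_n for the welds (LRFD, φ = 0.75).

E100XX → F_EXX = 100 ksi.
t_e = 0.707 × 0.625 = 0.4419 in; A_we = 0.4419 × 20 = 8.837 in².
Directional factor: 1.0 + 0.5 sin^1.5(90°) = 1.5.
F_nw = 0.6 × 100 × 1.5 = 90 ksi.
φR_n = 0.75 × 90 × 8.837 = 596.5 kips.

φR_n ≈ 597 kips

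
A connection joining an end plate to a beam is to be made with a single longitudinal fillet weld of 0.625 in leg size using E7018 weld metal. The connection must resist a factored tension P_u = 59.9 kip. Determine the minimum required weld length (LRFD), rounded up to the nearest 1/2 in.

L = 4.5 in

E70XX → F_EXX = 70 ksi.
Throat t_e = 0.707 × 0.625 = 0.4419 in.
φr_n = 0.75 × 0.6 × 70 × 0.4419 = 13.92 kip/in.
L_req = P_u / φr_n = 59.9 / 13.92 = 4.303 in total.
Round up → use L = 4.5 in.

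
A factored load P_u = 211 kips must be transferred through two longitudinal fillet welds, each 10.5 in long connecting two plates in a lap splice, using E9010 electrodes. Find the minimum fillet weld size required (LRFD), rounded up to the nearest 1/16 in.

w = 3/8 in

E90XX → F_EXX = 90 ksi.
Total weld length L = 21 in.
Required throat t_e = P_u / (φ × 0.6 F_EXX × L) = 211 / (0.75 × 0.6 × 90 × 21) = 0.2481 in.
Required leg w = t_e / 0.707 = 0.3509 in → use 3/8 in.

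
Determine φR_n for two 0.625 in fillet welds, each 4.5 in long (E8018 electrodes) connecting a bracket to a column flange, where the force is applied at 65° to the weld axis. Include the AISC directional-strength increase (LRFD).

E80XX → F_EXX = 80 ksi.
t_e = 0.707 × 0.625 = 0.4419 in; A_we = 0.4419 × 9 = 3.977 in².
Directional factor: 1.0 + 0.5 sin^1.5(65°) = 1.431.
F_nw = 0.6 × 80 × 1.431 = 68.71 ksi.
φR_n = 0.75 × 68.71 × 3.977 = 204.9 kips.

φR_n ≈ 205 kips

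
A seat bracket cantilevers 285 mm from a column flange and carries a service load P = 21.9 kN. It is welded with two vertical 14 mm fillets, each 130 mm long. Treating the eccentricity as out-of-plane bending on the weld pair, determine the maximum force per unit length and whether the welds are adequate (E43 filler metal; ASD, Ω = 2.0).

E43XX → F_EXX = 430 MPa.
L_w = 2 × 130 = 260 mm; section modulus (unit throat) S = 2 × L²/6 = 5633 mm².
Direct shear f_v = P/L_w = 21.9×10³/260 = 84.23 N/mm.
Moment M = P × e = 21.9×10³ × 285 = 6241500 N·mm; bending f_b = M/S = 1108 N/mm.
f_max = √(f_v² + f_b²) = √(84.23² + 1108²) = 1111 N/mm.
r_n/Ω = (1/2.0) × 0.6 × 430 × (0.707 × 14) = 1277 N/mm → adequate.

f_max ≈ 1110 N/mm; adequate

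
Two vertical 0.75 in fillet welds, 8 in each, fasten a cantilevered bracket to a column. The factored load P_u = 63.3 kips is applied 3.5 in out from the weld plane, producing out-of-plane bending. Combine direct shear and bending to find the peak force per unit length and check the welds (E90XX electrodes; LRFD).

f_max ≈ 11.1 kip/in; adequate

E90XX → F_EXX = 90 ksi.
L_w = 2 × 8 = 16 in; section modulus (unit throat) S = 2 × L²/6 = 21.33 in².
Direct shear f_v = P/L_w = 63.3/16 = 3.956 kip/in.
Moment M = P × e = 63.3 × 3.5 = 221.55 kip·in; bending f_b = M/S = 10.39 kip/in.
f_max = √(f_v² + f_b²) = √(3.956² + 10.39²) = 11.11 kip/in.
φr_n = 0.75 × 0.6 × 90 × (0.707 × 0.75) = 21.48 kip/in → adequate.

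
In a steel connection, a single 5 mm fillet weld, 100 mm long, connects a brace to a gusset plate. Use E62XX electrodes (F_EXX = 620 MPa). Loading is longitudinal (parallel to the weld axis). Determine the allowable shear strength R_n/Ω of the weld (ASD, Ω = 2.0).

Effective throat t_e = 0.707 × 5 = 3.535 mm.
Total length L = 100 mm; A_we = 3.535 × 100 = 353.5 mm².
F_nw = 0.6 F_EXX = 0.6 × 620 = 372 MPa.
R_n = 372 × 353.5 × 10⁻³ = 131.5 kN; R_n/Ω = 131.5/2.0 = 65.75 kN.

R_n/Ω ≈ 65.8 kN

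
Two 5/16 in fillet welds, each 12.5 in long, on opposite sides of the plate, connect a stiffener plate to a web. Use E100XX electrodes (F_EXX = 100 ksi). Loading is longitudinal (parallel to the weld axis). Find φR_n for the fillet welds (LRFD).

Effective throat t_e = 0.707 × 0.3125 = 0.2209 in.
Total length L = 25 in; A_we = 0.2209 × 25 = 5.523 in².
F_nw = 0.6 F_EXX = 0.6 × 100 = 60 ksi.
φR_n = 0.75 × 60 × 5.523 = 248.6 kips.

φR_n ≈ 249 kips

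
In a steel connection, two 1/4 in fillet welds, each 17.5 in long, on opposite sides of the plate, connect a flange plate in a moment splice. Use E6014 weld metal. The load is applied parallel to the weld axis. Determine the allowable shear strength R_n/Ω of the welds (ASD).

E60XX → F_EXX = 60 ksi.
Effective throat t_e = 0.707 × 0.25 = 0.1767 in.
Total length L = 35 in; A_we = 0.1767 × 35 = 6.186 in².
F_nw = 0.6 F_EXX = 0.6 × 60 = 36 ksi.
R_n = 36 × 6.186 = 222.7 kip; R_n/Ω = 222.7/2.0 = 111.4 kip.

R_n/Ω ≈ 111 kip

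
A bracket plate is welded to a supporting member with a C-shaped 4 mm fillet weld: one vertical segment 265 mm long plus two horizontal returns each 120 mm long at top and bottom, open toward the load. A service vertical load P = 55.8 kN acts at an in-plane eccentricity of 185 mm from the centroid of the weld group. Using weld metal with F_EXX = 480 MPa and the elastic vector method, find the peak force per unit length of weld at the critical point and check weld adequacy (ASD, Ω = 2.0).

f_max ≈ 331 N/mm; adequate

Total weld length L_w = 505 mm. Treat welds as unit-width lines.
Centroid: x̄ = 2×120×60 / 505 = 28.51 mm from the vertical weld.
Polar moment about centroid: J = I_x + I_y = [265³/12 + 2×120×132.5²] + [265×28.51² + 2(120³/12 + 120×31.49²)] = 6506000 mm³.
Direct shear f_v = P/L_w = 55.8×10³ / 505 = 110.5 N/mm (vertical).
Torsion M = P·e = 55.8×10³ × 185 = 10323000 N·mm.
Critical point at (x, y) = (91.49, 132.5) from centroid. f_tx = M·y/J = 210.2 N/mm; f_ty = M·x/J = 145.2 N/mm.
Resultant f_max = √[f_tx² + (f_v + f_ty)²] = √[210.2² + (110.5 + 145.2)²] = 331 N/mm.
Capacity per unit length: r_n/Ω = (1/2.0) × 0.6 × 480 × (0.707 × 4) = 407.2 N/mm.
331 ≤ 407.2 → adequate.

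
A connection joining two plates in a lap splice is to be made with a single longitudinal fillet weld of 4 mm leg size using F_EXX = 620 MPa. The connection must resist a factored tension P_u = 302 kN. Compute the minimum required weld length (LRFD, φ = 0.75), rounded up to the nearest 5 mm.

Throat t_e = 0.707 × 4 = 2.828 mm.
φr_n = 0.75 × 0.6 × 620 × 2.828 × 10⁻³ = 0.789 kN/mm.
L_req = P_u / φr_n = 302 / 0.789 = 382.8 mm total.
Round up → use L = 385 mm.

L = 385 mm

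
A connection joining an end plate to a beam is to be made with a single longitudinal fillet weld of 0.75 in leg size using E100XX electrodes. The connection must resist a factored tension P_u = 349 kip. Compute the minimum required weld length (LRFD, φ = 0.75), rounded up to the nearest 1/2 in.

L = 15 in

E100XX → F_EXX = 100 ksi.
Throat t_e = 0.707 × 0.75 = 0.5302 in.
φr_n = 0.75 × 0.6 × 100 × 0.5302 = 23.86 kip/in.
L_req = P_u / φr_n = 349 / 23.86 = 14.63 in total.
Round up → use L = 15 in.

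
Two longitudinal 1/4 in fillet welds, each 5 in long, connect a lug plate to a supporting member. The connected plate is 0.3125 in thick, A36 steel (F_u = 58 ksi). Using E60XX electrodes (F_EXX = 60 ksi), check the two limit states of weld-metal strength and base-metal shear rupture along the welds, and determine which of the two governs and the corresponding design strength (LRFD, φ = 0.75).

φR_n ≈ 47.7 kips (weld metal governs)

t_e = 0.707 × 0.25 = 0.1767 in; L = 10 in.
Weld metal: φR_n = 0.75 × 0.6 × 60 × 0.1767 × 10 = 47.72 kips.
Base metal (shear rupture): φR_n = 0.75 × 0.6 × 58 × 0.3125 × 10 = 81.56 kips.
Governing: weld metal.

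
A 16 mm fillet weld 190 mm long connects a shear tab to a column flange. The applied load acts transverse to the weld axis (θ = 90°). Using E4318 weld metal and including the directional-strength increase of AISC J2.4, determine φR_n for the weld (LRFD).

φR_n ≈ 624 kN

E43XX → F_EXX = 430 MPa.
t_e = 0.707 × 16 = 11.31 mm; A_we = 11.31 × 190 = 2149 mm².
Directional factor: 1.0 + 0.5 sin^1.5(90°) = 1.5.
F_nw = 0.6 × 430 × 1.5 = 387 MPa.
φR_n = 0.75 × 387 × 2149 × 10⁻³ = 623.8 kN.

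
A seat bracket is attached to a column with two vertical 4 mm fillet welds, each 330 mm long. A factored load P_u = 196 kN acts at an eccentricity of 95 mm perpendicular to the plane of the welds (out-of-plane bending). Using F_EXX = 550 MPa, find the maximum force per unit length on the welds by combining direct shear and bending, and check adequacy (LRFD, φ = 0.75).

L_w = 2 × 330 = 660 mm; section modulus (unit throat) S = 2 × L²/6 = 36300 mm².
Direct shear f_v = P/L_w = 196×10³/660 = 297 N/mm.
Moment M = P × e = 196×10³ × 95 = 18620000 N·mm; bending f_b = M/S = 512.9 N/mm.
f_max = √(f_v² + f_b²) = √(297² + 512.9²) = 592.7 N/mm.
φr_n = 0.75 × 0.6 × 550 × (0.707 × 4) = 699.9 N/mm → adequate.

f_max ≈ 593 N/mm; adequate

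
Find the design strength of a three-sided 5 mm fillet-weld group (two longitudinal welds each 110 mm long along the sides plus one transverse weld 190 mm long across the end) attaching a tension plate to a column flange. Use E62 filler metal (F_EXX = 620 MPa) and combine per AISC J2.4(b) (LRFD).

φR_n ≈ 466 kN

t_e = 0.707 × 5 = 3.535 mm.
R_nwl = 0.6 × 620 × 3.535 × 220 × 10⁻³ = 289.3 kN (longitudinal, 2 welds).
R_nwt = 0.6 × 620 × 3.535 × 190 × 10⁻³ = 249.9 kN (transverse, base value).
(i) R_nwl + R_nwt = 539.2 kN; (ii) 0.85 R_nwl + 1.5 R_nwt = 620.7 kN.
R_n = max = 620.7 kN [governs: (ii)]; φR_n = 465.5 kN.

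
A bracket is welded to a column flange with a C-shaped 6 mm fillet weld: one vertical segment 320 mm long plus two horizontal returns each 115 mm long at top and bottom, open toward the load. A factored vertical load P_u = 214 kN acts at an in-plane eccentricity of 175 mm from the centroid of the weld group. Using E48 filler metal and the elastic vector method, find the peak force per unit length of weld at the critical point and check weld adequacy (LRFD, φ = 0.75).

f_max ≈ 992 N/mm; NOT adequate

E48XX → F_EXX = 480 MPa.
Total weld length L_w = 550 mm. Treat welds as unit-width lines.
Centroid: x̄ = 2×115×57.5 / 550 = 24.05 mm from the vertical weld.
Polar moment about centroid: J = I_x + I_y = [320³/12 + 2×115×160²] + [320×24.05² + 2(115³/12 + 115×33.45²)] = 9315000 mm³.
Direct shear f_v = P/L_w = 214×10³ / 550 = 389.1 N/mm (vertical).
Torsion M = P·e = 214×10³ × 175 = 37450000 N·mm.
Critical point at (x, y) = (90.95, 160) from centroid. f_tx = M·y/J = 643.3 N/mm; f_ty = M·x/J = 365.7 N/mm.
Resultant f_max = √[f_tx² + (f_v + f_ty)²] = √[643.3² + (389.1 + 365.7)²] = 991.7 N/mm.
Capacity per unit length: φr_n = 0.75 × 0.6 × 480 × (0.707 × 6) = 916.3 N/mm.
991.7 > 916.3 → NOT adequate.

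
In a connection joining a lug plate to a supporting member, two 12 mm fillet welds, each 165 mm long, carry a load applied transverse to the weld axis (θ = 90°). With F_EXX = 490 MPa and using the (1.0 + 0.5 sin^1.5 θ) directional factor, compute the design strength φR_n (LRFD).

t_e = 0.707 × 12 = 8.484 mm; A_we = 8.484 × 330 = 2800 mm².
Directional factor: 1.0 + 0.5 sin^1.5(90°) = 1.5.
F_nw = 0.6 × 490 × 1.5 = 441 MPa.
φR_n = 0.75 × 441 × 2800 × 10⁻³ = 926 kN.

φR_n ≈ 926 kN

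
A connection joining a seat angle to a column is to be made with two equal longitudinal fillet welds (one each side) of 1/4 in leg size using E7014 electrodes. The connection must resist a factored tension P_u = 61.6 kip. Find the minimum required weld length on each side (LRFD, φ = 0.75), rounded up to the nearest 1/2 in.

L = 6 in on each side

E70XX → F_EXX = 70 ksi.
Throat t_e = 0.707 × 0.25 = 0.1767 in.
φr_n = 0.75 × 0.6 × 70 × 0.1767 = 5.568 kip/in.
L_req = P_u / φr_n = 61.6 / 5.568 = 11.06 in total.
Per side: 11.06 / 2 = 5.532 in.
Round up → use L = 6 in on each side.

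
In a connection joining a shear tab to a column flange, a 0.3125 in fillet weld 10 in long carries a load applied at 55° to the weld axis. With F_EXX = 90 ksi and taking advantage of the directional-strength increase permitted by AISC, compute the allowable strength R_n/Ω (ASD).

R_n/Ω ≈ 81.8 kips

t_e = 0.707 × 0.3125 = 0.2209 in; A_we = 0.2209 × 10 = 2.209 in².
Directional factor: 1.0 + 0.5 sin^1.5(55°) = 1.371.
F_nw = 0.6 × 90 × 1.371 = 74.02 ksi.
R_n/Ω = (74.02 × 2.209) / 2.0 = 81.77 kips.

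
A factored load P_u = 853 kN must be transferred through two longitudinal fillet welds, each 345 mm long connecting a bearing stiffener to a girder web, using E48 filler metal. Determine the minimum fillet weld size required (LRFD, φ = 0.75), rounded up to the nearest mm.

E48XX → F_EXX = 480 MPa.
Total weld length L = 690 mm.
Required throat t_e = P_u / (φ × 0.6 F_EXX × L) = 853 / (0.75 × 0.6 × 480 × 690 × 10⁻³) = 5.723 mm.
Required leg w = t_e / 0.707 = 8.095 mm → use 9 mm.

w = 9 mm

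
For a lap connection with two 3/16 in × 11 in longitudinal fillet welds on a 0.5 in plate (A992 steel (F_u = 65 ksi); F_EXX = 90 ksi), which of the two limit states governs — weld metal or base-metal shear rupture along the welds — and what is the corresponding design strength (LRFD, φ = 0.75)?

φR_n ≈ 118 kip (weld metal governs)

t_e = 0.707 × 0.1875 = 0.1326 in; L = 22 in.
Weld metal: φR_n = 0.75 × 0.6 × 90 × 0.1326 × 22 = 118.1 kip.
Base metal (shear rupture): φR_n = 0.75 × 0.6 × 65 × 0.5 × 22 = 321.8 kip.
Governing: weld metal.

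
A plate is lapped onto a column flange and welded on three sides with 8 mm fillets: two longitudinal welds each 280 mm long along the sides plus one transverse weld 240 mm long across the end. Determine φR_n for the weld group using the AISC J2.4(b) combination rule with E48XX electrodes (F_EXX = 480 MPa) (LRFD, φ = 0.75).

φR_n ≈ 1020 kN

t_e = 0.707 × 8 = 5.656 mm.
R_nwl = 0.6 × 480 × 5.656 × 560 × 10⁻³ = 912.2 kN (longitudinal, 2 welds).
R_nwt = 0.6 × 480 × 5.656 × 240 × 10⁻³ = 390.9 kN (transverse, base value).
(i) R_nwl + R_nwt = 1303 kN; (ii) 0.85 R_nwl + 1.5 R_nwt = 1362 kN.
R_n = max = 1362 kN [governs: (ii)]; φR_n = 1021 kN.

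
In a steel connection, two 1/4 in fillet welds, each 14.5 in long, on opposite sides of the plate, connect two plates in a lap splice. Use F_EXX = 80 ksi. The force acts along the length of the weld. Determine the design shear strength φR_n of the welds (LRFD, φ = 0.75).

Effective throat t_e = 0.707 × 0.25 = 0.1767 in.
Total length L = 29 in; A_we = 0.1767 × 29 = 5.126 in².
F_nw = 0.6 F_EXX = 0.6 × 80 = 48 ksi.
φR_n = 0.75 × 48 × 5.126 = 184.5 kip.

φR_n ≈ 185 kip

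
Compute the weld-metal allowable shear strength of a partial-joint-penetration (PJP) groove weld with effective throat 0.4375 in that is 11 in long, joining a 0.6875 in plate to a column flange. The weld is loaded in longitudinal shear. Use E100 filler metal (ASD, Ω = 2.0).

R_n/Ω ≈ 144 kips

E100XX → F_EXX = 100 ksi.
Effective throat (given) t_e = 0.4375 in.
A_we = 0.4375 × 11 = 4.812 in².
F_nw = 0.6 F_EXX = 60 ksi.
R_n/Ω = (60 × 4.812) / 2.0 = 144.4 kips.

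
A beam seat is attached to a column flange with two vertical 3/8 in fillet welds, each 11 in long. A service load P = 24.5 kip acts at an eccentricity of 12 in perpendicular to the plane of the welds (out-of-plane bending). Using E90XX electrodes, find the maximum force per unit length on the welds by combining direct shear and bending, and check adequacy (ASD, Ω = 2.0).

f_max ≈ 7.37 kip/in; NOT adequate

E90XX → F_EXX = 90 ksi.
L_w = 2 × 11 = 22 in; section modulus (unit throat) S = 2 × L²/6 = 40.33 in².
Direct shear f_v = P/L_w = 24.5/22 = 1.114 kip/in.
Moment M = P × e = 24.5 × 12 = 294 kip·in; bending f_b = M/S = 7.289 kip/in.
f_max = √(f_v² + f_b²) = √(1.114² + 7.289²) = 7.374 kip/in.
r_n/Ω = (1/2.0) × 0.6 × 90 × (0.707 × 0.375) = 7.158 kip/in → NOT adequate.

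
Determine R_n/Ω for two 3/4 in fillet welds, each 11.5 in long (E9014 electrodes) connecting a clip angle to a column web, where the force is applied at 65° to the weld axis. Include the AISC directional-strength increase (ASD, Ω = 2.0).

E90XX → F_EXX = 90 ksi.
t_e = 0.707 × 0.75 = 0.5302 in; A_we = 0.5302 × 23 = 12.2 in².
Directional factor: 1.0 + 0.5 sin^1.5(65°) = 1.431.
F_nw = 0.6 × 90 × 1.431 = 77.3 ksi.
R_n/Ω = (77.3 × 12.2) / 2.0 = 471.3 kip.

R_n/Ω ≈ 471 kip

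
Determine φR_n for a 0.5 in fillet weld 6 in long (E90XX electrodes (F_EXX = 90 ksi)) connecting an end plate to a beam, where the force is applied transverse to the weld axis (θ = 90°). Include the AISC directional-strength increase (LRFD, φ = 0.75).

t_e = 0.707 × 0.5 = 0.3535 in; A_we = 0.3535 × 6 = 2.121 in².
Directional factor: 1.0 + 0.5 sin^1.5(90°) = 1.5.
F_nw = 0.6 × 90 × 1.5 = 81 ksi.
φR_n = 0.75 × 81 × 2.121 = 128.9 kip.

φR_n ≈ 129 kip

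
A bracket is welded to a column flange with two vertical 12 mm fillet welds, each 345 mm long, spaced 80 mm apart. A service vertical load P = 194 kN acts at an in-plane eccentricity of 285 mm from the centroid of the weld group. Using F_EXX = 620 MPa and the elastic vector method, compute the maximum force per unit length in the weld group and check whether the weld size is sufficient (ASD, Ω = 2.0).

Total weld length L_w = 690 mm. Treat welds as unit-width lines.
Polar moment about centroid: J = 2[d³/12 + d(b/2)²] = 2[345³/12 + 345×40²] = 7948000 mm³.
Direct shear f_v = P/L_w = 194×10³ / 690 = 281.2 N/mm (vertical).
Torsion M = P·e = 194×10³ × 285 = 55290000 N·mm.
Critical point at (x, y) = (40, 172.5) from centroid. f_tx = M·y/J = 1200 N/mm; f_ty = M·x/J = 278.3 N/mm.
Resultant f_max = √[f_tx² + (f_v + f_ty)²] = √[1200² + (281.2 + 278.3)²] = 1324 N/mm.
Capacity per unit length: r_n/Ω = (1/2.0) × 0.6 × 620 × (0.707 × 12) = 1578 N/mm.
1324 ≤ 1578 → adequate.

f_max ≈ 1320 N/mm; adequate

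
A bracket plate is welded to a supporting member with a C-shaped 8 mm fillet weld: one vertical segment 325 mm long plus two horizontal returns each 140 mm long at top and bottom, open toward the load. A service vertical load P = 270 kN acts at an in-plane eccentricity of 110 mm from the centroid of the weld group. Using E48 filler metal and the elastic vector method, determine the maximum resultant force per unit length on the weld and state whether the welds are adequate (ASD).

E48XX → F_EXX = 480 MPa.
Total weld length L_w = 605 mm. Treat welds as unit-width lines.
Centroid: x̄ = 2×140×70 / 605 = 32.4 mm from the vertical weld.
Polar moment about centroid: J = I_x + I_y = [325³/12 + 2×140×162.5²] + [325×32.4² + 2(140³/12 + 140×37.6²)] = 11450000 mm³.
Direct shear f_v = P/L_w = 270×10³ / 605 = 446.3 N/mm (vertical).
Torsion M = P·e = 270×10³ × 110 = 29700000 N·mm.
Critical point at (x, y) = (107.6, 162.5) from centroid. f_tx = M·y/J = 421.6 N/mm; f_ty = M·x/J = 279.1 N/mm.
Resultant f_max = √[f_tx² + (f_v + f_ty)²] = √[421.6² + (446.3 + 279.1)²] = 839 N/mm.
Capacity per unit length: r_n/Ω = (1/2.0) × 0.6 × 480 × (0.707 × 8) = 814.5 N/mm.
839 > 814.5 → NOT adequate.

f_max ≈ 839 N/mm; NOT adequate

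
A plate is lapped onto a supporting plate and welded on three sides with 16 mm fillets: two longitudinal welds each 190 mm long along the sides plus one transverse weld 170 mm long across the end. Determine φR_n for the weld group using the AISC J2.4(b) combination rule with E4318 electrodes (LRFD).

E43XX → F_EXX = 430 MPa.
t_e = 0.707 × 16 = 11.31 mm.
R_nwl = 0.6 × 430 × 11.31 × 380 × 10⁻³ = 1109 kN (longitudinal, 2 welds).
R_nwt = 0.6 × 430 × 11.31 × 170 × 10⁻³ = 496.1 kN (transverse, base value).
(i) R_nwl + R_nwt = 1605 kN; (ii) 0.85 R_nwl + 1.5 R_nwt = 1687 kN.
R_n = max = 1687 kN [governs: (ii)]; φR_n = 1265 kN.

φR_n ≈ 1270 kN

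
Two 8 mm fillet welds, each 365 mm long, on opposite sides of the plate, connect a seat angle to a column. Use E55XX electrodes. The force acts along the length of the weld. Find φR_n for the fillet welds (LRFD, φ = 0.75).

E55XX → F_EXX = 550 MPa.
Effective throat t_e = 0.707 × 8 = 5.656 mm.
Total length L = 730 mm; A_we = 5.656 × 730 = 4129 mm².
F_nw = 0.6 F_EXX = 0.6 × 550 = 330 MPa.
φR_n = 0.75 × 330 × 4129 × 10⁻³ = 1022 kN.

φR_n ≈ 1020 kN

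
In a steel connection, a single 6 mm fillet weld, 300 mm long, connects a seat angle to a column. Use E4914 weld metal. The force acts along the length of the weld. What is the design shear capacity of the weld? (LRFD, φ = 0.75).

E49XX → F_EXX = 490 MPa.
Effective throat t_e = 0.707 × 6 = 4.242 mm.
Total length L = 300 mm; A_we = 4.242 × 300 = 1273 mm².
F_nw = 0.6 F_EXX = 0.6 × 490 = 294 MPa.
φR_n = 0.75 × 294 × 1273 × 10⁻³ = 280.6 kN.

φR_n ≈ 281 kN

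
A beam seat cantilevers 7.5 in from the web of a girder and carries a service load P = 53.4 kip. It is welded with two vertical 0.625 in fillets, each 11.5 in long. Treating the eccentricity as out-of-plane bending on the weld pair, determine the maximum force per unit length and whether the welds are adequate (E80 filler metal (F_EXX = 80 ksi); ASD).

f_max ≈ 9.38 kip/in; adequate

L_w = 2 × 11.5 = 23 in; section modulus (unit throat) S = 2 × L²/6 = 44.08 in².
Direct shear f_v = P/L_w = 53.4/23 = 2.322 kip/in.
Moment M = P × e = 53.4 × 7.5 = 400.5 kip·in; bending f_b = M/S = 9.085 kip/in.
f_max = √(f_v² + f_b²) = √(2.322² + 9.085²) = 9.377 kip/in.
r_n/Ω = (1/2.0) × 0.6 × 80 × (0.707 × 0.625) = 10.6 kip/in → adequate.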